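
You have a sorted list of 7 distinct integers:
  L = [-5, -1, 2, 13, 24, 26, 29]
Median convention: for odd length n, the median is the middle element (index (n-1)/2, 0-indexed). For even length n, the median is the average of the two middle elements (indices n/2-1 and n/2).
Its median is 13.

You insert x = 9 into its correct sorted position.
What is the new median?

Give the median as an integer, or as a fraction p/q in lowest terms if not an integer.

Answer: 11

Derivation:
Old list (sorted, length 7): [-5, -1, 2, 13, 24, 26, 29]
Old median = 13
Insert x = 9
Old length odd (7). Middle was index 3 = 13.
New length even (8). New median = avg of two middle elements.
x = 9: 3 elements are < x, 4 elements are > x.
New sorted list: [-5, -1, 2, 9, 13, 24, 26, 29]
New median = 11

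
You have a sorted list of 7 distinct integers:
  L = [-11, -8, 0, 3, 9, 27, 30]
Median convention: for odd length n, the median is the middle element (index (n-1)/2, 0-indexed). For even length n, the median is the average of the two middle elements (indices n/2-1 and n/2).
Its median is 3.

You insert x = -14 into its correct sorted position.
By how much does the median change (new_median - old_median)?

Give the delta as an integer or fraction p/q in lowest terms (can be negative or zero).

Answer: -3/2

Derivation:
Old median = 3
After inserting x = -14: new sorted = [-14, -11, -8, 0, 3, 9, 27, 30]
New median = 3/2
Delta = 3/2 - 3 = -3/2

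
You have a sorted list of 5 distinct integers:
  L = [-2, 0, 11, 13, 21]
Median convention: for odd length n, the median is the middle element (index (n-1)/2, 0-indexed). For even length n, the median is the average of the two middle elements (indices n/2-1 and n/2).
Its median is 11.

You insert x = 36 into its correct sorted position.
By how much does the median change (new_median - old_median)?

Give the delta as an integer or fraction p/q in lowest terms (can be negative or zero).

Old median = 11
After inserting x = 36: new sorted = [-2, 0, 11, 13, 21, 36]
New median = 12
Delta = 12 - 11 = 1

Answer: 1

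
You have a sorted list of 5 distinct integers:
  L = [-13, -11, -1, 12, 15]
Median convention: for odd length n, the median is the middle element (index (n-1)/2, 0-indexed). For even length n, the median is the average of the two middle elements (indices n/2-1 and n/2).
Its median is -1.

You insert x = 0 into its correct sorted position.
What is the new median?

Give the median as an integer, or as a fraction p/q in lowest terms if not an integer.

Old list (sorted, length 5): [-13, -11, -1, 12, 15]
Old median = -1
Insert x = 0
Old length odd (5). Middle was index 2 = -1.
New length even (6). New median = avg of two middle elements.
x = 0: 3 elements are < x, 2 elements are > x.
New sorted list: [-13, -11, -1, 0, 12, 15]
New median = -1/2

Answer: -1/2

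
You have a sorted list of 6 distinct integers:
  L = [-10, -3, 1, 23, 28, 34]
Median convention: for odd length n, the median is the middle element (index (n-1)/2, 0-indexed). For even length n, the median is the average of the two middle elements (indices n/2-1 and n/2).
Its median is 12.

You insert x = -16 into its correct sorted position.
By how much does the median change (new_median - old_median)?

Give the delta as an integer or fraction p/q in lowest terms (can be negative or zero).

Answer: -11

Derivation:
Old median = 12
After inserting x = -16: new sorted = [-16, -10, -3, 1, 23, 28, 34]
New median = 1
Delta = 1 - 12 = -11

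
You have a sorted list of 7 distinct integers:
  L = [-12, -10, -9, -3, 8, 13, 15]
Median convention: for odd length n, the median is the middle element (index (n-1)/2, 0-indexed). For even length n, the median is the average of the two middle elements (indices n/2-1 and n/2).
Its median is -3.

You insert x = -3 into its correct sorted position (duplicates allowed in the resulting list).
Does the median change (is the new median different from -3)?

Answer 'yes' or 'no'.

Old median = -3
Insert x = -3
New median = -3
Changed? no

Answer: no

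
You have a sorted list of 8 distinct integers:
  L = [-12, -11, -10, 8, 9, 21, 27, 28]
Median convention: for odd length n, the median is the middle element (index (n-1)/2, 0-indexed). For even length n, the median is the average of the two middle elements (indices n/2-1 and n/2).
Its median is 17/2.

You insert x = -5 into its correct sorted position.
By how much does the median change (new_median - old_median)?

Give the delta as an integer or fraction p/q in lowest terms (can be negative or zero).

Old median = 17/2
After inserting x = -5: new sorted = [-12, -11, -10, -5, 8, 9, 21, 27, 28]
New median = 8
Delta = 8 - 17/2 = -1/2

Answer: -1/2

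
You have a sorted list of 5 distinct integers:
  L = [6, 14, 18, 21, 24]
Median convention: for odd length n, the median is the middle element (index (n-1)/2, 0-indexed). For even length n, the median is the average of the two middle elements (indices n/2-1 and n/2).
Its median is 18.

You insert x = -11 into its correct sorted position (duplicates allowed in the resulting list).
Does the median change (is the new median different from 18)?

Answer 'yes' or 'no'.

Old median = 18
Insert x = -11
New median = 16
Changed? yes

Answer: yes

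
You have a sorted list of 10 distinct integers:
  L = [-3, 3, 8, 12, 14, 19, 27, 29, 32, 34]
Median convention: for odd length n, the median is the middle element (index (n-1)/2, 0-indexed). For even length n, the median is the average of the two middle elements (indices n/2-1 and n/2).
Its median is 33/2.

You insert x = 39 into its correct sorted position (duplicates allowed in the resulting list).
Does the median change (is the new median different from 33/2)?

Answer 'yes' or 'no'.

Answer: yes

Derivation:
Old median = 33/2
Insert x = 39
New median = 19
Changed? yes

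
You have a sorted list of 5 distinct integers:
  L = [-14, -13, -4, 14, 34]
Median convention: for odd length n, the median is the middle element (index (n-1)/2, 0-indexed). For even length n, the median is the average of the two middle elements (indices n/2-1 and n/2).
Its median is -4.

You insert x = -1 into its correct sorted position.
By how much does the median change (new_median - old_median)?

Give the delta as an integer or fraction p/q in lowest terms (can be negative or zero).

Answer: 3/2

Derivation:
Old median = -4
After inserting x = -1: new sorted = [-14, -13, -4, -1, 14, 34]
New median = -5/2
Delta = -5/2 - -4 = 3/2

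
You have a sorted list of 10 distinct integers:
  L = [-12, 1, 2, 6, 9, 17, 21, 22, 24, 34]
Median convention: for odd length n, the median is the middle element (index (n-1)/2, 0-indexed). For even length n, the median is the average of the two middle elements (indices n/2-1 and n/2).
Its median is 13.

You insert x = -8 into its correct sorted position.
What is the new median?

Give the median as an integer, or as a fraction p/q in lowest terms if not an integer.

Old list (sorted, length 10): [-12, 1, 2, 6, 9, 17, 21, 22, 24, 34]
Old median = 13
Insert x = -8
Old length even (10). Middle pair: indices 4,5 = 9,17.
New length odd (11). New median = single middle element.
x = -8: 1 elements are < x, 9 elements are > x.
New sorted list: [-12, -8, 1, 2, 6, 9, 17, 21, 22, 24, 34]
New median = 9

Answer: 9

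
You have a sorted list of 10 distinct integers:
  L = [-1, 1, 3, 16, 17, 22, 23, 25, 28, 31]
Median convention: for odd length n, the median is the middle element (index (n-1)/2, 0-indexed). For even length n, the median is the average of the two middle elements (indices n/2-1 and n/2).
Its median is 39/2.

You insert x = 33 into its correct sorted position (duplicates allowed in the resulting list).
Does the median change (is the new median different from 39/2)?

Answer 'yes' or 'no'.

Answer: yes

Derivation:
Old median = 39/2
Insert x = 33
New median = 22
Changed? yes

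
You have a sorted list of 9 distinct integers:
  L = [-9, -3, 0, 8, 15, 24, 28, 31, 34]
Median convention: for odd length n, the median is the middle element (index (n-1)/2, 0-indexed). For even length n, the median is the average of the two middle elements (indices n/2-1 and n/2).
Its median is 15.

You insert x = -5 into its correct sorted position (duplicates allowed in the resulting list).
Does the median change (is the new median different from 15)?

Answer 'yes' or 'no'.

Old median = 15
Insert x = -5
New median = 23/2
Changed? yes

Answer: yes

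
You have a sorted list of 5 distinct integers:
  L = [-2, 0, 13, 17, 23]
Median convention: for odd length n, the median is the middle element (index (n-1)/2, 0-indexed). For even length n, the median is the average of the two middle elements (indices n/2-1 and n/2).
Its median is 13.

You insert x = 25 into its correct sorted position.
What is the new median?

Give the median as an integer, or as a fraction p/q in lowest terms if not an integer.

Old list (sorted, length 5): [-2, 0, 13, 17, 23]
Old median = 13
Insert x = 25
Old length odd (5). Middle was index 2 = 13.
New length even (6). New median = avg of two middle elements.
x = 25: 5 elements are < x, 0 elements are > x.
New sorted list: [-2, 0, 13, 17, 23, 25]
New median = 15

Answer: 15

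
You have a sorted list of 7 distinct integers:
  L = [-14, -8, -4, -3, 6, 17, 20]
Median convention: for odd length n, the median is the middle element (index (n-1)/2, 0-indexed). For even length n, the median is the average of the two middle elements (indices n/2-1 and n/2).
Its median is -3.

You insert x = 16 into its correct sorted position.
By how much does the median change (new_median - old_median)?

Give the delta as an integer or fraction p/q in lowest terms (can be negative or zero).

Answer: 9/2

Derivation:
Old median = -3
After inserting x = 16: new sorted = [-14, -8, -4, -3, 6, 16, 17, 20]
New median = 3/2
Delta = 3/2 - -3 = 9/2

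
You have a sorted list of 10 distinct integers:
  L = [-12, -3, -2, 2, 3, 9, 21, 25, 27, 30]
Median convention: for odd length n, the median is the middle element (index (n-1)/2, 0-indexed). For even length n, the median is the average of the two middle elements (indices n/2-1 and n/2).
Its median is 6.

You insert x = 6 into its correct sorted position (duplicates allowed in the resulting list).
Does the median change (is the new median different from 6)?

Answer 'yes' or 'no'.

Old median = 6
Insert x = 6
New median = 6
Changed? no

Answer: no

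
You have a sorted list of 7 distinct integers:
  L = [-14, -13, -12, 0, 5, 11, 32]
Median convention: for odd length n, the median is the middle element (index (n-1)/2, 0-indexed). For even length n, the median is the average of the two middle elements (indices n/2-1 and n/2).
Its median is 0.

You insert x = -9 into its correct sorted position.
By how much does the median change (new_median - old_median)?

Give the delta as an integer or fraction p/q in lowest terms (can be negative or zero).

Answer: -9/2

Derivation:
Old median = 0
After inserting x = -9: new sorted = [-14, -13, -12, -9, 0, 5, 11, 32]
New median = -9/2
Delta = -9/2 - 0 = -9/2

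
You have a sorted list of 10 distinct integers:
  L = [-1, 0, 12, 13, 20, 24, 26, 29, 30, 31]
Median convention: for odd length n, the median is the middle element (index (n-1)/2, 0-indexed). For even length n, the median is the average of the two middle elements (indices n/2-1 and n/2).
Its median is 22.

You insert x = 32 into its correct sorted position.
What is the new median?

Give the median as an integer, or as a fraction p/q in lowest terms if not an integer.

Answer: 24

Derivation:
Old list (sorted, length 10): [-1, 0, 12, 13, 20, 24, 26, 29, 30, 31]
Old median = 22
Insert x = 32
Old length even (10). Middle pair: indices 4,5 = 20,24.
New length odd (11). New median = single middle element.
x = 32: 10 elements are < x, 0 elements are > x.
New sorted list: [-1, 0, 12, 13, 20, 24, 26, 29, 30, 31, 32]
New median = 24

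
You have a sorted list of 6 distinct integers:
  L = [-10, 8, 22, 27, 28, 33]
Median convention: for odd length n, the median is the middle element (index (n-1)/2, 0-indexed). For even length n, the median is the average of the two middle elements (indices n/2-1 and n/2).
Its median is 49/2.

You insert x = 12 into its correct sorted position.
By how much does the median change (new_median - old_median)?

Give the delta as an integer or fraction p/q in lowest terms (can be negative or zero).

Old median = 49/2
After inserting x = 12: new sorted = [-10, 8, 12, 22, 27, 28, 33]
New median = 22
Delta = 22 - 49/2 = -5/2

Answer: -5/2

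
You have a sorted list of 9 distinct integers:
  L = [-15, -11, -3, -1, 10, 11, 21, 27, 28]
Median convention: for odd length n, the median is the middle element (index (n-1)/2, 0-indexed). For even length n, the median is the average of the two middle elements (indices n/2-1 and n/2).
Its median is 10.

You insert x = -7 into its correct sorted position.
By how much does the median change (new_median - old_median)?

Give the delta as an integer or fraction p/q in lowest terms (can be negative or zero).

Old median = 10
After inserting x = -7: new sorted = [-15, -11, -7, -3, -1, 10, 11, 21, 27, 28]
New median = 9/2
Delta = 9/2 - 10 = -11/2

Answer: -11/2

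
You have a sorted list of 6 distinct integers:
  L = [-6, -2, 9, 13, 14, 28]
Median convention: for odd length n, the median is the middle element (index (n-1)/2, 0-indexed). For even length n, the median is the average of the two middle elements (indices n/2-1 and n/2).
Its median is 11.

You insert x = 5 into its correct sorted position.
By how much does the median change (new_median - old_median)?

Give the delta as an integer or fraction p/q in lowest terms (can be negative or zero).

Old median = 11
After inserting x = 5: new sorted = [-6, -2, 5, 9, 13, 14, 28]
New median = 9
Delta = 9 - 11 = -2

Answer: -2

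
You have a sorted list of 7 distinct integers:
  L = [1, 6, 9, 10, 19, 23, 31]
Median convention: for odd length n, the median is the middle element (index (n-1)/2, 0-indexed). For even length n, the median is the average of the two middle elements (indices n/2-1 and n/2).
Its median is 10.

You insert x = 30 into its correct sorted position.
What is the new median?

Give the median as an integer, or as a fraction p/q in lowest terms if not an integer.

Answer: 29/2

Derivation:
Old list (sorted, length 7): [1, 6, 9, 10, 19, 23, 31]
Old median = 10
Insert x = 30
Old length odd (7). Middle was index 3 = 10.
New length even (8). New median = avg of two middle elements.
x = 30: 6 elements are < x, 1 elements are > x.
New sorted list: [1, 6, 9, 10, 19, 23, 30, 31]
New median = 29/2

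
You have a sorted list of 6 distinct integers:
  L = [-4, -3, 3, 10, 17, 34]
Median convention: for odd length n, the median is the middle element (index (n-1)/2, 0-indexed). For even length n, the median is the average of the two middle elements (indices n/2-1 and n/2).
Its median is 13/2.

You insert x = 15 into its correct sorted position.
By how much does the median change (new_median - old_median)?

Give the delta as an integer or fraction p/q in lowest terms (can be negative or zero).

Answer: 7/2

Derivation:
Old median = 13/2
After inserting x = 15: new sorted = [-4, -3, 3, 10, 15, 17, 34]
New median = 10
Delta = 10 - 13/2 = 7/2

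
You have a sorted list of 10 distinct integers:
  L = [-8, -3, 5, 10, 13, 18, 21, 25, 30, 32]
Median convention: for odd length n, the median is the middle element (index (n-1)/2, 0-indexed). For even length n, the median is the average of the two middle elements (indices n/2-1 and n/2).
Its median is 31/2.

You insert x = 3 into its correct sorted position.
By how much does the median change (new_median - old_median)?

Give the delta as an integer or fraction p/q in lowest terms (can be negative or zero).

Answer: -5/2

Derivation:
Old median = 31/2
After inserting x = 3: new sorted = [-8, -3, 3, 5, 10, 13, 18, 21, 25, 30, 32]
New median = 13
Delta = 13 - 31/2 = -5/2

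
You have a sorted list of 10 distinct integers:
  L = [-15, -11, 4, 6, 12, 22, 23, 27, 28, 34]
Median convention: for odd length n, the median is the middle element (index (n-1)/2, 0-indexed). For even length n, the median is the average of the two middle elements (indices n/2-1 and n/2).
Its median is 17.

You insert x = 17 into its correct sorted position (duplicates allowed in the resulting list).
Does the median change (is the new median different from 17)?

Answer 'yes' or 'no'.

Old median = 17
Insert x = 17
New median = 17
Changed? no

Answer: no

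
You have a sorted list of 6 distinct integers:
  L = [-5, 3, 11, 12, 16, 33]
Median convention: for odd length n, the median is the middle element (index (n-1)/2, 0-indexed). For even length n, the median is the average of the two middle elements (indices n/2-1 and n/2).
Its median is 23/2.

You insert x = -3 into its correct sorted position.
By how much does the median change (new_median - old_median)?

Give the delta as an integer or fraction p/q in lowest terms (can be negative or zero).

Answer: -1/2

Derivation:
Old median = 23/2
After inserting x = -3: new sorted = [-5, -3, 3, 11, 12, 16, 33]
New median = 11
Delta = 11 - 23/2 = -1/2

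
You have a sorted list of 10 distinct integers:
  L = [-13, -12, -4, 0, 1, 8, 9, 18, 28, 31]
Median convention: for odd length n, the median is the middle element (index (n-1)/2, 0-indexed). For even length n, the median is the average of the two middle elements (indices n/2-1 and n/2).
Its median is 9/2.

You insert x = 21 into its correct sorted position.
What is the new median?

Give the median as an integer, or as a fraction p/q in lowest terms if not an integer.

Answer: 8

Derivation:
Old list (sorted, length 10): [-13, -12, -4, 0, 1, 8, 9, 18, 28, 31]
Old median = 9/2
Insert x = 21
Old length even (10). Middle pair: indices 4,5 = 1,8.
New length odd (11). New median = single middle element.
x = 21: 8 elements are < x, 2 elements are > x.
New sorted list: [-13, -12, -4, 0, 1, 8, 9, 18, 21, 28, 31]
New median = 8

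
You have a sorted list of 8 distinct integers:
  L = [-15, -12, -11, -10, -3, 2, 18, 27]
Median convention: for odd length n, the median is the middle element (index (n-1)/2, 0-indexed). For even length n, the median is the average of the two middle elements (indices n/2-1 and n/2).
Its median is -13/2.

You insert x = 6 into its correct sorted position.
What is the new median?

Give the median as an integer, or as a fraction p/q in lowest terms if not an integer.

Old list (sorted, length 8): [-15, -12, -11, -10, -3, 2, 18, 27]
Old median = -13/2
Insert x = 6
Old length even (8). Middle pair: indices 3,4 = -10,-3.
New length odd (9). New median = single middle element.
x = 6: 6 elements are < x, 2 elements are > x.
New sorted list: [-15, -12, -11, -10, -3, 2, 6, 18, 27]
New median = -3

Answer: -3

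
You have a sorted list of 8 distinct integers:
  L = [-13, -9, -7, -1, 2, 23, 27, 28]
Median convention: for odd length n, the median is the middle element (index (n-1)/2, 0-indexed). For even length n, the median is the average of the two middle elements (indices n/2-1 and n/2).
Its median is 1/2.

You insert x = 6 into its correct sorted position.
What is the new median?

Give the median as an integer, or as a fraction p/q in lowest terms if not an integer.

Answer: 2

Derivation:
Old list (sorted, length 8): [-13, -9, -7, -1, 2, 23, 27, 28]
Old median = 1/2
Insert x = 6
Old length even (8). Middle pair: indices 3,4 = -1,2.
New length odd (9). New median = single middle element.
x = 6: 5 elements are < x, 3 elements are > x.
New sorted list: [-13, -9, -7, -1, 2, 6, 23, 27, 28]
New median = 2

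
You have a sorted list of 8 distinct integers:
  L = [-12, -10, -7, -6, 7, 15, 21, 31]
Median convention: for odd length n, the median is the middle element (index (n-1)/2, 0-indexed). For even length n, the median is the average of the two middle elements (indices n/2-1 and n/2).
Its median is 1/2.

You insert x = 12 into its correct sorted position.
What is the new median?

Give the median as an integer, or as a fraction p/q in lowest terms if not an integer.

Old list (sorted, length 8): [-12, -10, -7, -6, 7, 15, 21, 31]
Old median = 1/2
Insert x = 12
Old length even (8). Middle pair: indices 3,4 = -6,7.
New length odd (9). New median = single middle element.
x = 12: 5 elements are < x, 3 elements are > x.
New sorted list: [-12, -10, -7, -6, 7, 12, 15, 21, 31]
New median = 7

Answer: 7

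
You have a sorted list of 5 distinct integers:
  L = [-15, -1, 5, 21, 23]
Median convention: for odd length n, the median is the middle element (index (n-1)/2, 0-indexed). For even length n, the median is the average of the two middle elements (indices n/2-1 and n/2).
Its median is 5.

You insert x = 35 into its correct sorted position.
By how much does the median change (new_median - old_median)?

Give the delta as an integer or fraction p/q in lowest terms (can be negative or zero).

Old median = 5
After inserting x = 35: new sorted = [-15, -1, 5, 21, 23, 35]
New median = 13
Delta = 13 - 5 = 8

Answer: 8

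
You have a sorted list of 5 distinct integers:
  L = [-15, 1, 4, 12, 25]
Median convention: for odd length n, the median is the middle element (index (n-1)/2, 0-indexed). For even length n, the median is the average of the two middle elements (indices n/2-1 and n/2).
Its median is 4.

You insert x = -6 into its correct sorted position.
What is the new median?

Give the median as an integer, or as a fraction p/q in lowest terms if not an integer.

Old list (sorted, length 5): [-15, 1, 4, 12, 25]
Old median = 4
Insert x = -6
Old length odd (5). Middle was index 2 = 4.
New length even (6). New median = avg of two middle elements.
x = -6: 1 elements are < x, 4 elements are > x.
New sorted list: [-15, -6, 1, 4, 12, 25]
New median = 5/2

Answer: 5/2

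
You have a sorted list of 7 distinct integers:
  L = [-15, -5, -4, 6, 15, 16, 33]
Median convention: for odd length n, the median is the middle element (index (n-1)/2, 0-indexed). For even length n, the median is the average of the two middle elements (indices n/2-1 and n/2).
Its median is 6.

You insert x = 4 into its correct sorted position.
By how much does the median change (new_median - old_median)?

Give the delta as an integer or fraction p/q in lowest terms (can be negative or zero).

Old median = 6
After inserting x = 4: new sorted = [-15, -5, -4, 4, 6, 15, 16, 33]
New median = 5
Delta = 5 - 6 = -1

Answer: -1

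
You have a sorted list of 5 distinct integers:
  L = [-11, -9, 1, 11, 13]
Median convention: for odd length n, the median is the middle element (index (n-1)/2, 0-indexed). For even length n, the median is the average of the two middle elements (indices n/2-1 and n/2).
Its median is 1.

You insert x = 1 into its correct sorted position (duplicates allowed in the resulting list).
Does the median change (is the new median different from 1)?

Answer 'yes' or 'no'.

Old median = 1
Insert x = 1
New median = 1
Changed? no

Answer: no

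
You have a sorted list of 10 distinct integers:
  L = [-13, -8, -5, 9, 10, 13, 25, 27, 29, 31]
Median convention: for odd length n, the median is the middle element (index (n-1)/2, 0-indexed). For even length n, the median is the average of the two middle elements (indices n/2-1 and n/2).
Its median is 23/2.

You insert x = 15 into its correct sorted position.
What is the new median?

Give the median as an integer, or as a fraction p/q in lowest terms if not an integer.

Answer: 13

Derivation:
Old list (sorted, length 10): [-13, -8, -5, 9, 10, 13, 25, 27, 29, 31]
Old median = 23/2
Insert x = 15
Old length even (10). Middle pair: indices 4,5 = 10,13.
New length odd (11). New median = single middle element.
x = 15: 6 elements are < x, 4 elements are > x.
New sorted list: [-13, -8, -5, 9, 10, 13, 15, 25, 27, 29, 31]
New median = 13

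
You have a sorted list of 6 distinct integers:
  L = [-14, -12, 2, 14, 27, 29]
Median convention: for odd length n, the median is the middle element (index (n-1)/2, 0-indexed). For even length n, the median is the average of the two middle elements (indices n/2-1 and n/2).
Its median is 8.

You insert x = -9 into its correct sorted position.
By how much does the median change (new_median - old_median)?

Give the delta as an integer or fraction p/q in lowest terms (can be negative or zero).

Answer: -6

Derivation:
Old median = 8
After inserting x = -9: new sorted = [-14, -12, -9, 2, 14, 27, 29]
New median = 2
Delta = 2 - 8 = -6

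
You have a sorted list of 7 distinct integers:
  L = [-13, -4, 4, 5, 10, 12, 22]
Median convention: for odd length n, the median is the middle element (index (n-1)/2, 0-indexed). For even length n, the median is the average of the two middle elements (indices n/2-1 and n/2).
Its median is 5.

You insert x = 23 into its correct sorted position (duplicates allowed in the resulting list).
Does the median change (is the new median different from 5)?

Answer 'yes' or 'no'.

Old median = 5
Insert x = 23
New median = 15/2
Changed? yes

Answer: yes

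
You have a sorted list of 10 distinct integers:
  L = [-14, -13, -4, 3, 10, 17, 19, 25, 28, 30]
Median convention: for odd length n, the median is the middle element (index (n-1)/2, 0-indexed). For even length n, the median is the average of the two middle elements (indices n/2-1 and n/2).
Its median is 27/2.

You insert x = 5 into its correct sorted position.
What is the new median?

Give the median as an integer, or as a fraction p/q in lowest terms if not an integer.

Old list (sorted, length 10): [-14, -13, -4, 3, 10, 17, 19, 25, 28, 30]
Old median = 27/2
Insert x = 5
Old length even (10). Middle pair: indices 4,5 = 10,17.
New length odd (11). New median = single middle element.
x = 5: 4 elements are < x, 6 elements are > x.
New sorted list: [-14, -13, -4, 3, 5, 10, 17, 19, 25, 28, 30]
New median = 10

Answer: 10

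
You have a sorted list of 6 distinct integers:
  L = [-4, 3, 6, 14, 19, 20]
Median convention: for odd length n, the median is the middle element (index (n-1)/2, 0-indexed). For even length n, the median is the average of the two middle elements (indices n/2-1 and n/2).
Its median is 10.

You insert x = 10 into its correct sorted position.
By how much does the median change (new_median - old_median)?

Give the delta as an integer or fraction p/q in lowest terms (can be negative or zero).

Old median = 10
After inserting x = 10: new sorted = [-4, 3, 6, 10, 14, 19, 20]
New median = 10
Delta = 10 - 10 = 0

Answer: 0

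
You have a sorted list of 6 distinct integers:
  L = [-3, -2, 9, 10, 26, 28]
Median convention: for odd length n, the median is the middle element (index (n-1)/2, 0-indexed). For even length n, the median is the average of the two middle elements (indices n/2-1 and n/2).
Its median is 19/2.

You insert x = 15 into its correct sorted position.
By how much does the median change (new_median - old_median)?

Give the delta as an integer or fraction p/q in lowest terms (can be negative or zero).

Old median = 19/2
After inserting x = 15: new sorted = [-3, -2, 9, 10, 15, 26, 28]
New median = 10
Delta = 10 - 19/2 = 1/2

Answer: 1/2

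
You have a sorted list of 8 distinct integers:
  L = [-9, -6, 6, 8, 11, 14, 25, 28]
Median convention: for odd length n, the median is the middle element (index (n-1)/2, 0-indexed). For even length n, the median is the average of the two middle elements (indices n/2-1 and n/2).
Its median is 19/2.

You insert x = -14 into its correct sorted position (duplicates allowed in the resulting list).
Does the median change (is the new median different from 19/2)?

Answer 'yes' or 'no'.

Answer: yes

Derivation:
Old median = 19/2
Insert x = -14
New median = 8
Changed? yes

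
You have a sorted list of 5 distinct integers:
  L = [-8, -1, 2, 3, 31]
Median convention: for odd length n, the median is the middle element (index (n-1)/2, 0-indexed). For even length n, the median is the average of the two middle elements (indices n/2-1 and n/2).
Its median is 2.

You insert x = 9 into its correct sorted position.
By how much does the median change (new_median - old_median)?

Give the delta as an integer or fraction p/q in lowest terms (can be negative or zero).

Old median = 2
After inserting x = 9: new sorted = [-8, -1, 2, 3, 9, 31]
New median = 5/2
Delta = 5/2 - 2 = 1/2

Answer: 1/2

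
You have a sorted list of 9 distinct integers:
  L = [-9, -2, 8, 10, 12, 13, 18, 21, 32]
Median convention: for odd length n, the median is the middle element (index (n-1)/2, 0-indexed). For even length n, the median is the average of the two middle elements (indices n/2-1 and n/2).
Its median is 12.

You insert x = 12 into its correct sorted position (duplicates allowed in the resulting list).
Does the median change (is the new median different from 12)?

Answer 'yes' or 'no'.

Answer: no

Derivation:
Old median = 12
Insert x = 12
New median = 12
Changed? no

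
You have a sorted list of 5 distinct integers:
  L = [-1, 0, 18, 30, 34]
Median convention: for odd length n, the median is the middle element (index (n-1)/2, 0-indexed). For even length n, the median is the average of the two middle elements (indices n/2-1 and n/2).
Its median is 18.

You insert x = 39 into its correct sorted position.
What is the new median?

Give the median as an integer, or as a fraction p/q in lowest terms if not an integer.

Old list (sorted, length 5): [-1, 0, 18, 30, 34]
Old median = 18
Insert x = 39
Old length odd (5). Middle was index 2 = 18.
New length even (6). New median = avg of two middle elements.
x = 39: 5 elements are < x, 0 elements are > x.
New sorted list: [-1, 0, 18, 30, 34, 39]
New median = 24

Answer: 24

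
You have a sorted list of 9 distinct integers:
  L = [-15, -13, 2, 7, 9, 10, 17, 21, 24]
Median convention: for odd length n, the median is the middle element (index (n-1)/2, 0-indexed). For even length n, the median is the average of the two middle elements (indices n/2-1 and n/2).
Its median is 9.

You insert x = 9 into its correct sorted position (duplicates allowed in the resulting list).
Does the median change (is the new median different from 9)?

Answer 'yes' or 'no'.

Answer: no

Derivation:
Old median = 9
Insert x = 9
New median = 9
Changed? no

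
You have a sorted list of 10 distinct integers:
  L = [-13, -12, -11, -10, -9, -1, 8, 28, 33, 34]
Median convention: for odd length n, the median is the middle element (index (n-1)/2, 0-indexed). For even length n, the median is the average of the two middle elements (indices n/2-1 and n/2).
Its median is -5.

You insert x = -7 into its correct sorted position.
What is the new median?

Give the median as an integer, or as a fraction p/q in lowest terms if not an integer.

Old list (sorted, length 10): [-13, -12, -11, -10, -9, -1, 8, 28, 33, 34]
Old median = -5
Insert x = -7
Old length even (10). Middle pair: indices 4,5 = -9,-1.
New length odd (11). New median = single middle element.
x = -7: 5 elements are < x, 5 elements are > x.
New sorted list: [-13, -12, -11, -10, -9, -7, -1, 8, 28, 33, 34]
New median = -7

Answer: -7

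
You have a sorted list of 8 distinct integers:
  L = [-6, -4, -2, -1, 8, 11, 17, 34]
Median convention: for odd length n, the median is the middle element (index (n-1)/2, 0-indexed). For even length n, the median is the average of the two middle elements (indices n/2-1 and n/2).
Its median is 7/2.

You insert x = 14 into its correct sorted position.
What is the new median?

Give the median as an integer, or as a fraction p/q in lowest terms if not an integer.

Answer: 8

Derivation:
Old list (sorted, length 8): [-6, -4, -2, -1, 8, 11, 17, 34]
Old median = 7/2
Insert x = 14
Old length even (8). Middle pair: indices 3,4 = -1,8.
New length odd (9). New median = single middle element.
x = 14: 6 elements are < x, 2 elements are > x.
New sorted list: [-6, -4, -2, -1, 8, 11, 14, 17, 34]
New median = 8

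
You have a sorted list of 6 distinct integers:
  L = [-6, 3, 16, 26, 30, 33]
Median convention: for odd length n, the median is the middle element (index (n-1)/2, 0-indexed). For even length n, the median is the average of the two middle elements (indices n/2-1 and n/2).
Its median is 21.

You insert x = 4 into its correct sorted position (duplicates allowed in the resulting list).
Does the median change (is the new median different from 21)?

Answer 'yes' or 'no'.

Old median = 21
Insert x = 4
New median = 16
Changed? yes

Answer: yes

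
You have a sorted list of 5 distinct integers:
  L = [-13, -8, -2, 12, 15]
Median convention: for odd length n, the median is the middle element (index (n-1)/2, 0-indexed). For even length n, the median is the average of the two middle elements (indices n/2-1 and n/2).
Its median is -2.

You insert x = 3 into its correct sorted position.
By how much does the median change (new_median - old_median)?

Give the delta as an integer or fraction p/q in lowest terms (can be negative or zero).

Old median = -2
After inserting x = 3: new sorted = [-13, -8, -2, 3, 12, 15]
New median = 1/2
Delta = 1/2 - -2 = 5/2

Answer: 5/2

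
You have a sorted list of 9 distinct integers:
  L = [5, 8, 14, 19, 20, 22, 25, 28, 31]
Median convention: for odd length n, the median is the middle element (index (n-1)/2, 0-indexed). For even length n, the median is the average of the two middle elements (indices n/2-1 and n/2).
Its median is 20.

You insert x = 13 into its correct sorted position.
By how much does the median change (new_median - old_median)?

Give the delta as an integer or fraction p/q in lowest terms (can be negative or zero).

Answer: -1/2

Derivation:
Old median = 20
After inserting x = 13: new sorted = [5, 8, 13, 14, 19, 20, 22, 25, 28, 31]
New median = 39/2
Delta = 39/2 - 20 = -1/2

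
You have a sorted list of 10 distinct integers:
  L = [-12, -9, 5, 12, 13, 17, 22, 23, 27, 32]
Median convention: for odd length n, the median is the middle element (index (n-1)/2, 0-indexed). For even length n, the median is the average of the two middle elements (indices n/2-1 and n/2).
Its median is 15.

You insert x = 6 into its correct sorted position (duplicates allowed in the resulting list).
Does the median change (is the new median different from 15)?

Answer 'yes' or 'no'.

Old median = 15
Insert x = 6
New median = 13
Changed? yes

Answer: yes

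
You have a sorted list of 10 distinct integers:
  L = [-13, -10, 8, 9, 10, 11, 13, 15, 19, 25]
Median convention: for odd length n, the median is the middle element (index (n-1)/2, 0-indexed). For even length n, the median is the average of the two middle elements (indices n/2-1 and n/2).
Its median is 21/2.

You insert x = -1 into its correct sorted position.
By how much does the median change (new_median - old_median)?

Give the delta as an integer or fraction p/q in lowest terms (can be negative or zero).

Old median = 21/2
After inserting x = -1: new sorted = [-13, -10, -1, 8, 9, 10, 11, 13, 15, 19, 25]
New median = 10
Delta = 10 - 21/2 = -1/2

Answer: -1/2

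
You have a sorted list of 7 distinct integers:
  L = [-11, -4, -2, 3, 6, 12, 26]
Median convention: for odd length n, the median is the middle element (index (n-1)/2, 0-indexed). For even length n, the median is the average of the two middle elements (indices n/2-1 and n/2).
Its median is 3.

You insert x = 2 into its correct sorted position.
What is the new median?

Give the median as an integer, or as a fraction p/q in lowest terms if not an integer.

Answer: 5/2

Derivation:
Old list (sorted, length 7): [-11, -4, -2, 3, 6, 12, 26]
Old median = 3
Insert x = 2
Old length odd (7). Middle was index 3 = 3.
New length even (8). New median = avg of two middle elements.
x = 2: 3 elements are < x, 4 elements are > x.
New sorted list: [-11, -4, -2, 2, 3, 6, 12, 26]
New median = 5/2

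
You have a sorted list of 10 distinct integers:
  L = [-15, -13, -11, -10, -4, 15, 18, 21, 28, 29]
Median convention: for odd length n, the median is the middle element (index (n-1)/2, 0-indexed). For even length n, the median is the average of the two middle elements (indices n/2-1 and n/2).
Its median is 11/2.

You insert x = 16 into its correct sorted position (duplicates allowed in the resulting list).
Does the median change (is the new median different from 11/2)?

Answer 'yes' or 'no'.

Answer: yes

Derivation:
Old median = 11/2
Insert x = 16
New median = 15
Changed? yes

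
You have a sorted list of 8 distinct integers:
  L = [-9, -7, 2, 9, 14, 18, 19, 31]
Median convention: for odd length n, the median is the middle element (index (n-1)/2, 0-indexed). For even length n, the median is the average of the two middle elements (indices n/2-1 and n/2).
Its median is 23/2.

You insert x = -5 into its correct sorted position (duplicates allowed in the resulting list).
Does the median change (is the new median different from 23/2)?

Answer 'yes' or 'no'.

Old median = 23/2
Insert x = -5
New median = 9
Changed? yes

Answer: yes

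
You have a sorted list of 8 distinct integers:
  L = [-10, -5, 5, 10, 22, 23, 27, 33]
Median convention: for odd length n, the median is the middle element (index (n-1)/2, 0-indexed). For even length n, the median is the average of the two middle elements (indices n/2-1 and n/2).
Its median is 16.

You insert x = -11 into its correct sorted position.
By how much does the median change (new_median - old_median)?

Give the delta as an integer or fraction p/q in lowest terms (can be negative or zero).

Answer: -6

Derivation:
Old median = 16
After inserting x = -11: new sorted = [-11, -10, -5, 5, 10, 22, 23, 27, 33]
New median = 10
Delta = 10 - 16 = -6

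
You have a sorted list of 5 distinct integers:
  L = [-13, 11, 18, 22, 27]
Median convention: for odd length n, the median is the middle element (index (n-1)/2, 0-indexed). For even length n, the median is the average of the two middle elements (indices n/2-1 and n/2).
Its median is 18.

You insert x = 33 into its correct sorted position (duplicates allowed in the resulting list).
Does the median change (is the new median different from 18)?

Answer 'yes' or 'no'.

Old median = 18
Insert x = 33
New median = 20
Changed? yes

Answer: yes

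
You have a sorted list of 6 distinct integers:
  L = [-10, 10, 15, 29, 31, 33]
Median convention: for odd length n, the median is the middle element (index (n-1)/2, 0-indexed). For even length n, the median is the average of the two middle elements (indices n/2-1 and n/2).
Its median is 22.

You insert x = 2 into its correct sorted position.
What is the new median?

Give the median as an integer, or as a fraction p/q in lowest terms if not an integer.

Answer: 15

Derivation:
Old list (sorted, length 6): [-10, 10, 15, 29, 31, 33]
Old median = 22
Insert x = 2
Old length even (6). Middle pair: indices 2,3 = 15,29.
New length odd (7). New median = single middle element.
x = 2: 1 elements are < x, 5 elements are > x.
New sorted list: [-10, 2, 10, 15, 29, 31, 33]
New median = 15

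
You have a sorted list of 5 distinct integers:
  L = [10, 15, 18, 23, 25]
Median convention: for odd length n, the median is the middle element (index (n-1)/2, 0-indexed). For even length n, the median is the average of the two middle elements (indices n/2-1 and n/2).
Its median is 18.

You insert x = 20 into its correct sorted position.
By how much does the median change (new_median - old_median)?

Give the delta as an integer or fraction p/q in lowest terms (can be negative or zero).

Old median = 18
After inserting x = 20: new sorted = [10, 15, 18, 20, 23, 25]
New median = 19
Delta = 19 - 18 = 1

Answer: 1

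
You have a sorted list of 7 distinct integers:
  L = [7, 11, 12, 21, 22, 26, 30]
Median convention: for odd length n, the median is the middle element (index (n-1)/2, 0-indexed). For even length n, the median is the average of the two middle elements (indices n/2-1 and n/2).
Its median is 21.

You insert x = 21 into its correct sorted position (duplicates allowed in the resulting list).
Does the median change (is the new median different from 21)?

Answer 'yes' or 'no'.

Old median = 21
Insert x = 21
New median = 21
Changed? no

Answer: no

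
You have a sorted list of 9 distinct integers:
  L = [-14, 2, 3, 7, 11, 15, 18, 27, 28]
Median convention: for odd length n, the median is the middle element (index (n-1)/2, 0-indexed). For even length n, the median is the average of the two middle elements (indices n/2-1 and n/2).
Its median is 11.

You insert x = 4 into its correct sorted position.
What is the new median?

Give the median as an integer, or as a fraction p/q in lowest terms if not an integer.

Answer: 9

Derivation:
Old list (sorted, length 9): [-14, 2, 3, 7, 11, 15, 18, 27, 28]
Old median = 11
Insert x = 4
Old length odd (9). Middle was index 4 = 11.
New length even (10). New median = avg of two middle elements.
x = 4: 3 elements are < x, 6 elements are > x.
New sorted list: [-14, 2, 3, 4, 7, 11, 15, 18, 27, 28]
New median = 9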